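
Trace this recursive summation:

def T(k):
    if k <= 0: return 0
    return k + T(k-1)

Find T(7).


T(7)
= 7 + 6 + 5 + 4 + 3 + 2 + 1 + T(0)
= 7 + 6 + 5 + 4 + 3 + 2 + 1 + 0
= 28

28


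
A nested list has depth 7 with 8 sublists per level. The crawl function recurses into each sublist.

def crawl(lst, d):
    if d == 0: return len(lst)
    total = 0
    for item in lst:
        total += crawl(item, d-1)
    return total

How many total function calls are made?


At depth 0 (root): 1 call
At depth 1: each of 1 parents calls crawl on 8 children = 8 calls
At depth 2: each of 8 parents calls crawl on 8 children = 64 calls
At depth 3: each of 64 parents calls crawl on 8 children = 512 calls
At depth 4: each of 512 parents calls crawl on 8 children = 4096 calls
At depth 5: each of 4096 parents calls crawl on 8 children = 32768 calls
At depth 6: each of 32768 parents calls crawl on 8 children = 262144 calls
At depth 7: each of 262144 parents calls crawl on 8 children = 2097152 calls
Total: 1 + 8 + 64 + 512 + 4096 + 32768 + 262144 + 2097152 = 2396745

2396745


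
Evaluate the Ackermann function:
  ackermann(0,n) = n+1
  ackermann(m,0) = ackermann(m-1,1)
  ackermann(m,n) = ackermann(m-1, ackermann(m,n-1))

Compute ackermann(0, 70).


ackermann(0, 70) = 71
Result: ackermann(0, 70) = 71

71


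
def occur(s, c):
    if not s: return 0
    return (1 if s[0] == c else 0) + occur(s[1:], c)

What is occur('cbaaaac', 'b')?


s[0]='c' != 'b' -> 0
s[0]='b' == 'b' -> 1
s[0]='a' != 'b' -> 0
s[0]='a' != 'b' -> 0
s[0]='a' != 'b' -> 0
s[0]='a' != 'b' -> 0
s[0]='c' != 'b' -> 0
Sum: 0 + 1 + 0 + 0 + 0 + 0 + 0 = 1

1


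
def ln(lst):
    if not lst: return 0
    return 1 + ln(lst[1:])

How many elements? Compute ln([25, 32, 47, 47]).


ln([25, 32, 47, 47]) = 1 + ln([32, 47, 47])
ln([32, 47, 47]) = 1 + ln([47, 47])
ln([47, 47]) = 1 + ln([47])
ln([47]) = 1 + ln([])
ln([]) = 0  (base case)
Unwinding: 1 + 1 + 1 + 1 + 0 = 4

4


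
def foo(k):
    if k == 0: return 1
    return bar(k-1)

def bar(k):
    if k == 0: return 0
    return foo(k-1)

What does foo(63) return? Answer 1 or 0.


foo(63) = bar(62)
bar(62) = foo(61)
foo(61) = bar(60)
bar(60) = foo(59)
foo(59) = bar(58)
bar(58) = foo(57)
foo(57) = bar(56)
bar(56) = foo(55)
foo(55) = bar(54)
bar(54) = foo(53)
foo(53) = bar(52)
bar(52) = foo(51)
foo(51) = bar(50)
bar(50) = foo(49)
foo(49) = bar(48)
bar(48) = foo(47)
foo(47) = bar(46)
bar(46) = foo(45)
foo(45) = bar(44)
bar(44) = foo(43)
foo(43) = bar(42)
bar(42) = foo(41)
foo(41) = bar(40)
bar(40) = foo(39)
foo(39) = bar(38)
bar(38) = foo(37)
foo(37) = bar(36)
bar(36) = foo(35)
foo(35) = bar(34)
bar(34) = foo(33)
foo(33) = bar(32)
bar(32) = foo(31)
foo(31) = bar(30)
bar(30) = foo(29)
foo(29) = bar(28)
bar(28) = foo(27)
foo(27) = bar(26)
bar(26) = foo(25)
foo(25) = bar(24)
bar(24) = foo(23)
foo(23) = bar(22)
bar(22) = foo(21)
foo(21) = bar(20)
bar(20) = foo(19)
foo(19) = bar(18)
bar(18) = foo(17)
foo(17) = bar(16)
bar(16) = foo(15)
foo(15) = bar(14)
bar(14) = foo(13)
foo(13) = bar(12)
bar(12) = foo(11)
foo(11) = bar(10)
bar(10) = foo(9)
foo(9) = bar(8)
bar(8) = foo(7)
foo(7) = bar(6)
bar(6) = foo(5)
foo(5) = bar(4)
bar(4) = foo(3)
foo(3) = bar(2)
bar(2) = foo(1)
foo(1) = bar(0)
bar(0) = 0  (base case)
Result: 0

0


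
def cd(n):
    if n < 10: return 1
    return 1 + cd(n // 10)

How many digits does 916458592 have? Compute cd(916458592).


cd(916458592) = 1 + cd(91645859)
cd(91645859) = 1 + cd(9164585)
cd(9164585) = 1 + cd(916458)
cd(916458) = 1 + cd(91645)
cd(91645) = 1 + cd(9164)
cd(9164) = 1 + cd(916)
cd(916) = 1 + cd(91)
cd(91) = 1 + cd(9)
cd(9) = 1  (base case: 9 < 10)
Unwinding: 1 + 1 + 1 + 1 + 1 + 1 + 1 + 1 + 1 = 9

9


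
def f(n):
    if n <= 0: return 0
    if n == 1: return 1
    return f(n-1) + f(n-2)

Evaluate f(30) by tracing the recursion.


Computing f(30) bottom-up:
f(0) = 0
f(1) = 1
f(2) = f(1) + f(0) = 1 + 0 = 1
f(3) = f(2) + f(1) = 1 + 1 = 2
f(4) = f(3) + f(2) = 2 + 1 = 3
f(5) = f(4) + f(3) = 3 + 2 = 5
f(6) = f(5) + f(4) = 5 + 3 = 8
f(7) = f(6) + f(5) = 8 + 5 = 13
f(8) = f(7) + f(6) = 13 + 8 = 21
f(9) = f(8) + f(7) = 21 + 13 = 34
f(10) = f(9) + f(8) = 34 + 21 = 55
f(11) = f(10) + f(9) = 55 + 34 = 89
f(12) = f(11) + f(10) = 89 + 55 = 144
f(13) = f(12) + f(11) = 144 + 89 = 233
f(14) = f(13) + f(12) = 233 + 144 = 377
f(15) = f(14) + f(13) = 377 + 233 = 610
f(16) = f(15) + f(14) = 610 + 377 = 987
f(17) = f(16) + f(15) = 987 + 610 = 1597
f(18) = f(17) + f(16) = 1597 + 987 = 2584
f(19) = f(18) + f(17) = 2584 + 1597 = 4181
f(20) = f(19) + f(18) = 4181 + 2584 = 6765
f(21) = f(20) + f(19) = 6765 + 4181 = 10946
f(22) = f(21) + f(20) = 10946 + 6765 = 17711
f(23) = f(22) + f(21) = 17711 + 10946 = 28657
f(24) = f(23) + f(22) = 28657 + 17711 = 46368
f(25) = f(24) + f(23) = 46368 + 28657 = 75025
f(26) = f(25) + f(24) = 75025 + 46368 = 121393
f(27) = f(26) + f(25) = 121393 + 75025 = 196418
f(28) = f(27) + f(26) = 196418 + 121393 = 317811
f(29) = f(28) + f(27) = 317811 + 196418 = 514229
f(30) = f(29) + f(28) = 514229 + 317811 = 832040

832040


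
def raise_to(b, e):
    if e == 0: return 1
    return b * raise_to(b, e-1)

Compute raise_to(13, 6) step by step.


raise_to(13, 6)
= 13 * raise_to(13, 5)
= 13 * 13 * raise_to(13, 4)
= 13 * 13 * 13 * raise_to(13, 3)
= 13 * 13 * 13 * 13 * raise_to(13, 2)
= 13 * 13 * 13 * 13 * 13 * raise_to(13, 1)
= 13 * 13 * 13 * 13 * 13 * 13 * raise_to(13, 0)
= 13 * 13 * 13 * 13 * 13 * 13 * 1
= 4826809

4826809


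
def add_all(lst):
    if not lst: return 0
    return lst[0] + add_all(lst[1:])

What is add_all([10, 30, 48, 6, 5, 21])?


add_all([10, 30, 48, 6, 5, 21]) = 10 + add_all([30, 48, 6, 5, 21])
add_all([30, 48, 6, 5, 21]) = 30 + add_all([48, 6, 5, 21])
add_all([48, 6, 5, 21]) = 48 + add_all([6, 5, 21])
add_all([6, 5, 21]) = 6 + add_all([5, 21])
add_all([5, 21]) = 5 + add_all([21])
add_all([21]) = 21 + add_all([])
add_all([]) = 0  (base case)
Total: 10 + 30 + 48 + 6 + 5 + 21 + 0 = 120

120


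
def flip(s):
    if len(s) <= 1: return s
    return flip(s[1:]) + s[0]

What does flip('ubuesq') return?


flip('ubuesq') = flip('buesq') + 'u'
flip('buesq') = flip('uesq') + 'b'
flip('uesq') = flip('esq') + 'u'
flip('esq') = flip('sq') + 'e'
flip('sq') = flip('q') + 's'
flip('q') = 'q'  (base case)
Concatenating: 'q' + 's' + 'e' + 'u' + 'b' + 'u' = 'qseubu'

qseubu


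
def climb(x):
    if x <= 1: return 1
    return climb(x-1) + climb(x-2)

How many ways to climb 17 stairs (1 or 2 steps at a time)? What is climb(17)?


Building up from base cases:
climb(0) = 1
climb(1) = 1
climb(2) = climb(1) + climb(0) = 1 + 1 = 2
climb(3) = climb(2) + climb(1) = 2 + 1 = 3
climb(4) = climb(3) + climb(2) = 3 + 2 = 5
climb(5) = climb(4) + climb(3) = 5 + 3 = 8
climb(6) = climb(5) + climb(4) = 8 + 5 = 13
climb(7) = climb(6) + climb(5) = 13 + 8 = 21
climb(8) = climb(7) + climb(6) = 21 + 13 = 34
climb(9) = climb(8) + climb(7) = 34 + 21 = 55
climb(10) = climb(9) + climb(8) = 55 + 34 = 89
climb(11) = climb(10) + climb(9) = 89 + 55 = 144
climb(12) = climb(11) + climb(10) = 144 + 89 = 233
climb(13) = climb(12) + climb(11) = 233 + 144 = 377
climb(14) = climb(13) + climb(12) = 377 + 233 = 610
climb(15) = climb(14) + climb(13) = 610 + 377 = 987
climb(16) = climb(15) + climb(14) = 987 + 610 = 1597
climb(17) = climb(16) + climb(15) = 1597 + 987 = 2584

2584


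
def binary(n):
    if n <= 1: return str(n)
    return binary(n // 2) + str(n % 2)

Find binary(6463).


binary(6463) = binary(3231) + '1'
binary(3231) = binary(1615) + '1'
binary(1615) = binary(807) + '1'
binary(807) = binary(403) + '1'
binary(403) = binary(201) + '1'
binary(201) = binary(100) + '1'
binary(100) = binary(50) + '0'
binary(50) = binary(25) + '0'
binary(25) = binary(12) + '1'
binary(12) = binary(6) + '0'
binary(6) = binary(3) + '0'
binary(3) = binary(1) + '1'
binary(1) = '1'  (base case)
Concatenating: '1' + '1' + '0' + '0' + '1' + '0' + '0' + '1' + '1' + '1' + '1' + '1' + '1' = '1100100111111'

1100100111111


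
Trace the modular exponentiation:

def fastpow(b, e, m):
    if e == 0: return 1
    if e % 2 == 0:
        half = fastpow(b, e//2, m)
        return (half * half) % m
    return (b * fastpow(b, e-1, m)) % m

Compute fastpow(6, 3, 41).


fastpow(6, 3, 41): e is odd, compute fastpow(6, 2, 41)
  fastpow(6, 2, 41): e is even, compute fastpow(6, 1, 41)
    fastpow(6, 1, 41): e is odd, compute fastpow(6, 0, 41)
      fastpow(6, 0, 41) = 1
    (6 * 1) % 41 = 6
  half=6, (6*6) % 41 = 36
(6 * 36) % 41 = 11

11


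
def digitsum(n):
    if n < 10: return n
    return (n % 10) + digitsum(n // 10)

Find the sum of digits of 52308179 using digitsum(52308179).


digitsum(52308179) = 9 + digitsum(5230817)
digitsum(5230817) = 7 + digitsum(523081)
digitsum(523081) = 1 + digitsum(52308)
digitsum(52308) = 8 + digitsum(5230)
digitsum(5230) = 0 + digitsum(523)
digitsum(523) = 3 + digitsum(52)
digitsum(52) = 2 + digitsum(5)
digitsum(5) = 5  (base case)
Total: 9 + 7 + 1 + 8 + 0 + 3 + 2 + 5 = 35

35


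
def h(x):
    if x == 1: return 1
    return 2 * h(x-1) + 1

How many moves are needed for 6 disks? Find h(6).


h(6) = 2 * h(5) + 1
h(5) = 2 * h(4) + 1
h(4) = 2 * h(3) + 1
h(3) = 2 * h(2) + 1
h(2) = 2 * h(1) + 1
h(1) = 1  (base case)
h(2) = 2 * 1 + 1 = 3
h(3) = 2 * 3 + 1 = 7
h(4) = 2 * 7 + 1 = 15
h(5) = 2 * 15 + 1 = 31
h(6) = 2 * 31 + 1 = 63

63


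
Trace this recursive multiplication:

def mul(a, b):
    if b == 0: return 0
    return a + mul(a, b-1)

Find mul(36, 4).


mul(36, 4) = 36 + mul(36, 3)
mul(36, 3) = 36 + mul(36, 2)
mul(36, 2) = 36 + mul(36, 1)
mul(36, 1) = 36 + mul(36, 0)
mul(36, 0) = 0  (base case)
Total: 36 + 36 + 36 + 36 + 0 = 144

144


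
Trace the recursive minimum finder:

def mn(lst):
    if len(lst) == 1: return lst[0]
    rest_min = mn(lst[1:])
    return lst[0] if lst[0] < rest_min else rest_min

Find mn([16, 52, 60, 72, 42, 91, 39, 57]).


mn([16, 52, 60, 72, 42, 91, 39, 57]): compare 16 with mn([52, 60, 72, 42, 91, 39, 57])
mn([52, 60, 72, 42, 91, 39, 57]): compare 52 with mn([60, 72, 42, 91, 39, 57])
mn([60, 72, 42, 91, 39, 57]): compare 60 with mn([72, 42, 91, 39, 57])
mn([72, 42, 91, 39, 57]): compare 72 with mn([42, 91, 39, 57])
mn([42, 91, 39, 57]): compare 42 with mn([91, 39, 57])
mn([91, 39, 57]): compare 91 with mn([39, 57])
mn([39, 57]): compare 39 with mn([57])
mn([57]) = 57  (base case)
Compare 39 with 57 -> 39
Compare 91 with 39 -> 39
Compare 42 with 39 -> 39
Compare 72 with 39 -> 39
Compare 60 with 39 -> 39
Compare 52 with 39 -> 39
Compare 16 with 39 -> 16

16


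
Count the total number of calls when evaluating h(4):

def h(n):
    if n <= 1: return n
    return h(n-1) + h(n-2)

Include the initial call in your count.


Let C(n) = total calls for h(n)
C(0) = 1, C(1) = 1
C(2) = 1 + C(1) + C(0) = 1 + 1 + 1 = 3
C(3) = 1 + C(2) + C(1) = 1 + 3 + 1 = 5
C(4) = 1 + C(3) + C(2) = 1 + 5 + 3 = 9

9


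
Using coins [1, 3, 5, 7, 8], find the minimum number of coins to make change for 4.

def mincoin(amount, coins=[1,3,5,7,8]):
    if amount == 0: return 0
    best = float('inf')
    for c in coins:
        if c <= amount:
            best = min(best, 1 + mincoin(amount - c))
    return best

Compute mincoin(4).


Building up with DP:
mincoin(0) = 0
mincoin(1) = min(1+mincoin(0)=1+0=1) = 1
mincoin(2) = min(1+mincoin(1)=1+1=2) = 2
mincoin(3) = min(1+mincoin(2)=1+2=3, 1+mincoin(0)=1+0=1) = 1
mincoin(4) = min(1+mincoin(3)=1+1=2, 1+mincoin(1)=1+1=2) = 2

2


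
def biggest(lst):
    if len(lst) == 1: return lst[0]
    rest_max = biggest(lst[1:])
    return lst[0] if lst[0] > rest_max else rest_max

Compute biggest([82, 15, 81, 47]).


biggest([82, 15, 81, 47]): compare 82 with biggest([15, 81, 47])
biggest([15, 81, 47]): compare 15 with biggest([81, 47])
biggest([81, 47]): compare 81 with biggest([47])
biggest([47]) = 47  (base case)
Compare 81 with 47 -> 81
Compare 15 with 81 -> 81
Compare 82 with 81 -> 82

82


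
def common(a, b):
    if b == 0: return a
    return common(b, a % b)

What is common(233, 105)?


common(233, 105) = common(105, 23)
common(105, 23) = common(23, 13)
common(23, 13) = common(13, 10)
common(13, 10) = common(10, 3)
common(10, 3) = common(3, 1)
common(3, 1) = common(1, 0)
common(1, 0) = 1  (base case)

1


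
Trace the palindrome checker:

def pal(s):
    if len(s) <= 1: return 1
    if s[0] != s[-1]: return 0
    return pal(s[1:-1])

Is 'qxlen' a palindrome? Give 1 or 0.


pal('qxlen'): s[0]='q' != s[-1]='n' -> return 0
Result: 0 (not a palindrome)

0


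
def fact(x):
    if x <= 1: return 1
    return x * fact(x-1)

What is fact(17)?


fact(17)
= 17 * fact(16)
= 17 * 16 * fact(15)
= 17 * 16 * 15 * fact(14)
= 17 * 16 * 15 * 14 * fact(13)
= 17 * 16 * 15 * 14 * 13 * fact(12)
= 17 * 16 * 15 * 14 * 13 * 12 * fact(11)
= 17 * 16 * 15 * 14 * 13 * 12 * 11 * fact(10)
= 17 * 16 * 15 * 14 * 13 * 12 * 11 * 10 * fact(9)
= 17 * 16 * 15 * 14 * 13 * 12 * 11 * 10 * 9 * fact(8)
= 17 * 16 * 15 * 14 * 13 * 12 * 11 * 10 * 9 * 8 * fact(7)
= 17 * 16 * 15 * 14 * 13 * 12 * 11 * 10 * 9 * 8 * 7 * fact(6)
= 17 * 16 * 15 * 14 * 13 * 12 * 11 * 10 * 9 * 8 * 7 * 6 * fact(5)
= 17 * 16 * 15 * 14 * 13 * 12 * 11 * 10 * 9 * 8 * 7 * 6 * 5 * fact(4)
= 17 * 16 * 15 * 14 * 13 * 12 * 11 * 10 * 9 * 8 * 7 * 6 * 5 * 4 * fact(3)
= 17 * 16 * 15 * 14 * 13 * 12 * 11 * 10 * 9 * 8 * 7 * 6 * 5 * 4 * 3 * fact(2)
= 17 * 16 * 15 * 14 * 13 * 12 * 11 * 10 * 9 * 8 * 7 * 6 * 5 * 4 * 3 * 2 * fact(1)
= 17 * 16 * 15 * 14 * 13 * 12 * 11 * 10 * 9 * 8 * 7 * 6 * 5 * 4 * 3 * 2 * 1
= 355687428096000

355687428096000


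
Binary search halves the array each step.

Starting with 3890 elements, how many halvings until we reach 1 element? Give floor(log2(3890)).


3890 / 2 = 1945
1945 / 2 = 972
972 / 2 = 486
486 / 2 = 243
243 / 2 = 121
121 / 2 = 60
60 / 2 = 30
30 / 2 = 15
15 / 2 = 7
7 / 2 = 3
3 / 2 = 1
Reached 1 after 11 halvings

11


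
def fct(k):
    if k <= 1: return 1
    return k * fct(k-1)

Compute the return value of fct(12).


fct(12)
= 12 * fct(11)
= 12 * 11 * fct(10)
= 12 * 11 * 10 * fct(9)
= 12 * 11 * 10 * 9 * fct(8)
= 12 * 11 * 10 * 9 * 8 * fct(7)
= 12 * 11 * 10 * 9 * 8 * 7 * fct(6)
= 12 * 11 * 10 * 9 * 8 * 7 * 6 * fct(5)
= 12 * 11 * 10 * 9 * 8 * 7 * 6 * 5 * fct(4)
= 12 * 11 * 10 * 9 * 8 * 7 * 6 * 5 * 4 * fct(3)
= 12 * 11 * 10 * 9 * 8 * 7 * 6 * 5 * 4 * 3 * fct(2)
= 12 * 11 * 10 * 9 * 8 * 7 * 6 * 5 * 4 * 3 * 2 * fct(1)
= 12 * 11 * 10 * 9 * 8 * 7 * 6 * 5 * 4 * 3 * 2 * 1
= 479001600

479001600


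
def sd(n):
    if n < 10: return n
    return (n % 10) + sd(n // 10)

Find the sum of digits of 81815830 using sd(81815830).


sd(81815830) = 0 + sd(8181583)
sd(8181583) = 3 + sd(818158)
sd(818158) = 8 + sd(81815)
sd(81815) = 5 + sd(8181)
sd(8181) = 1 + sd(818)
sd(818) = 8 + sd(81)
sd(81) = 1 + sd(8)
sd(8) = 8  (base case)
Total: 0 + 3 + 8 + 5 + 1 + 8 + 1 + 8 = 34

34


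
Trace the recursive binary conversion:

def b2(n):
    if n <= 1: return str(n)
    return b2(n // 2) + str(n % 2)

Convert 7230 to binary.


b2(7230) = b2(3615) + '0'
b2(3615) = b2(1807) + '1'
b2(1807) = b2(903) + '1'
b2(903) = b2(451) + '1'
b2(451) = b2(225) + '1'
b2(225) = b2(112) + '1'
b2(112) = b2(56) + '0'
b2(56) = b2(28) + '0'
b2(28) = b2(14) + '0'
b2(14) = b2(7) + '0'
b2(7) = b2(3) + '1'
b2(3) = b2(1) + '1'
b2(1) = '1'  (base case)
Concatenating: '1' + '1' + '1' + '0' + '0' + '0' + '0' + '1' + '1' + '1' + '1' + '1' + '0' = '1110000111110'

1110000111110


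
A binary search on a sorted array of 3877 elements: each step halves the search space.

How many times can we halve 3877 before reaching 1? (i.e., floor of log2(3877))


3877 / 2 = 1938
1938 / 2 = 969
969 / 2 = 484
484 / 2 = 242
242 / 2 = 121
121 / 2 = 60
60 / 2 = 30
30 / 2 = 15
15 / 2 = 7
7 / 2 = 3
3 / 2 = 1
Reached 1 after 11 halvings

11


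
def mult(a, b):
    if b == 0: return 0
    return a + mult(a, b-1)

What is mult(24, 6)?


mult(24, 6) = 24 + mult(24, 5)
mult(24, 5) = 24 + mult(24, 4)
mult(24, 4) = 24 + mult(24, 3)
mult(24, 3) = 24 + mult(24, 2)
mult(24, 2) = 24 + mult(24, 1)
mult(24, 1) = 24 + mult(24, 0)
mult(24, 0) = 0  (base case)
Total: 24 + 24 + 24 + 24 + 24 + 24 + 0 = 144

144


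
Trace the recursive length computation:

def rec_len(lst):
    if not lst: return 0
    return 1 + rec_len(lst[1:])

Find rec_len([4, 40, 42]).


rec_len([4, 40, 42]) = 1 + rec_len([40, 42])
rec_len([40, 42]) = 1 + rec_len([42])
rec_len([42]) = 1 + rec_len([])
rec_len([]) = 0  (base case)
Unwinding: 1 + 1 + 1 + 0 = 3

3


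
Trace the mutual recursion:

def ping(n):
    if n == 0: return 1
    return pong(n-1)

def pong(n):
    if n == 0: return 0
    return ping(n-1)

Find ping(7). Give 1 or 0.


ping(7) = pong(6)
pong(6) = ping(5)
ping(5) = pong(4)
pong(4) = ping(3)
ping(3) = pong(2)
pong(2) = ping(1)
ping(1) = pong(0)
pong(0) = 0  (base case)
Result: 0

0


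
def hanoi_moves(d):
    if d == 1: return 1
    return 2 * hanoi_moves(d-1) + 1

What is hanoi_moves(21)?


hanoi_moves(21) = 2 * hanoi_moves(20) + 1
hanoi_moves(20) = 2 * hanoi_moves(19) + 1
hanoi_moves(19) = 2 * hanoi_moves(18) + 1
hanoi_moves(18) = 2 * hanoi_moves(17) + 1
hanoi_moves(17) = 2 * hanoi_moves(16) + 1
hanoi_moves(16) = 2 * hanoi_moves(15) + 1
hanoi_moves(15) = 2 * hanoi_moves(14) + 1
hanoi_moves(14) = 2 * hanoi_moves(13) + 1
hanoi_moves(13) = 2 * hanoi_moves(12) + 1
hanoi_moves(12) = 2 * hanoi_moves(11) + 1
hanoi_moves(11) = 2 * hanoi_moves(10) + 1
hanoi_moves(10) = 2 * hanoi_moves(9) + 1
hanoi_moves(9) = 2 * hanoi_moves(8) + 1
hanoi_moves(8) = 2 * hanoi_moves(7) + 1
hanoi_moves(7) = 2 * hanoi_moves(6) + 1
hanoi_moves(6) = 2 * hanoi_moves(5) + 1
hanoi_moves(5) = 2 * hanoi_moves(4) + 1
hanoi_moves(4) = 2 * hanoi_moves(3) + 1
hanoi_moves(3) = 2 * hanoi_moves(2) + 1
hanoi_moves(2) = 2 * hanoi_moves(1) + 1
hanoi_moves(1) = 1  (base case)
hanoi_moves(2) = 2 * 1 + 1 = 3
hanoi_moves(3) = 2 * 3 + 1 = 7
hanoi_moves(4) = 2 * 7 + 1 = 15
hanoi_moves(5) = 2 * 15 + 1 = 31
hanoi_moves(6) = 2 * 31 + 1 = 63
hanoi_moves(7) = 2 * 63 + 1 = 127
hanoi_moves(8) = 2 * 127 + 1 = 255
hanoi_moves(9) = 2 * 255 + 1 = 511
hanoi_moves(10) = 2 * 511 + 1 = 1023
hanoi_moves(11) = 2 * 1023 + 1 = 2047
hanoi_moves(12) = 2 * 2047 + 1 = 4095
hanoi_moves(13) = 2 * 4095 + 1 = 8191
hanoi_moves(14) = 2 * 8191 + 1 = 16383
hanoi_moves(15) = 2 * 16383 + 1 = 32767
hanoi_moves(16) = 2 * 32767 + 1 = 65535
hanoi_moves(17) = 2 * 65535 + 1 = 131071
hanoi_moves(18) = 2 * 131071 + 1 = 262143
hanoi_moves(19) = 2 * 262143 + 1 = 524287
hanoi_moves(20) = 2 * 524287 + 1 = 1048575
hanoi_moves(21) = 2 * 1048575 + 1 = 2097151

2097151


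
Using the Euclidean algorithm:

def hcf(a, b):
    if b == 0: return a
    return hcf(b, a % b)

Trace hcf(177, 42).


hcf(177, 42) = hcf(42, 9)
hcf(42, 9) = hcf(9, 6)
hcf(9, 6) = hcf(6, 3)
hcf(6, 3) = hcf(3, 0)
hcf(3, 0) = 3  (base case)

3


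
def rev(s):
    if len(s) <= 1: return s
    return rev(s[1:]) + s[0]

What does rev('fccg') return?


rev('fccg') = rev('ccg') + 'f'
rev('ccg') = rev('cg') + 'c'
rev('cg') = rev('g') + 'c'
rev('g') = 'g'  (base case)
Concatenating: 'g' + 'c' + 'c' + 'f' = 'gccf'

gccf


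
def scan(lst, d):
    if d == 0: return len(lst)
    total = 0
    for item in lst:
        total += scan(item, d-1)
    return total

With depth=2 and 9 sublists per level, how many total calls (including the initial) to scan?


At depth 0 (root): 1 call
At depth 1: each of 1 parents calls scan on 9 children = 9 calls
At depth 2: each of 9 parents calls scan on 9 children = 81 calls
Total: 1 + 9 + 81 = 91

91


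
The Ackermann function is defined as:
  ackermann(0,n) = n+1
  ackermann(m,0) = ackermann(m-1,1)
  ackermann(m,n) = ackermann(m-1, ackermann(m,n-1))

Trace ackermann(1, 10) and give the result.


ackermann(1, 10) = ackermann(0, ackermann(1, 9))
  ackermann(1, 9) = ackermann(0, ackermann(1, 8))
    ackermann(1, 8) = ackermann(0, ackermann(1, 7))
      ackermann(1, 7) = ackermann(0, ackermann(1, 6))
        ackermann(1, 6) = ackermann(0, ackermann(1, 5))
          ackermann(1, 5) = ackermann(0, ackermann(1, 4))
          ackermann(1, 4) = ackermann(0, ackermann(1, 3))
          ackermann(1, 3) = ackermann(0, ackermann(1, 2))
          ackermann(1, 2) = ackermann(0, ackermann(1, 1))
          ackermann(1, 1) = ackermann(0, ackermann(1, 0))
          ackermann(1, 0) = ackermann(0, 1)
          ackermann(0, 1) = 2
            = ackermann(0, 2)
          ackermann(0, 2) = 3
            = ackermann(0, 3)
          ackermann(0, 3) = 4
            = ackermann(0, 4)
          ackermann(0, 4) = 5
            = ackermann(0, 5)
          ackermann(0, 5) = 6
            = ackermann(0, 6)
          ackermann(0, 6) = 7
          = ackermann(0, 7)
          ackermann(0, 7) = 8
        = ackermann(0, 8)
... (trace truncated)
Result: ackermann(1, 10) = 12

12


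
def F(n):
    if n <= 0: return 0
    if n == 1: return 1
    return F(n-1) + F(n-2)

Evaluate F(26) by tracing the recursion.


Computing F(26) bottom-up:
F(0) = 0
F(1) = 1
F(2) = F(1) + F(0) = 1 + 0 = 1
F(3) = F(2) + F(1) = 1 + 1 = 2
F(4) = F(3) + F(2) = 2 + 1 = 3
F(5) = F(4) + F(3) = 3 + 2 = 5
F(6) = F(5) + F(4) = 5 + 3 = 8
F(7) = F(6) + F(5) = 8 + 5 = 13
F(8) = F(7) + F(6) = 13 + 8 = 21
F(9) = F(8) + F(7) = 21 + 13 = 34
F(10) = F(9) + F(8) = 34 + 21 = 55
F(11) = F(10) + F(9) = 55 + 34 = 89
F(12) = F(11) + F(10) = 89 + 55 = 144
F(13) = F(12) + F(11) = 144 + 89 = 233
F(14) = F(13) + F(12) = 233 + 144 = 377
F(15) = F(14) + F(13) = 377 + 233 = 610
F(16) = F(15) + F(14) = 610 + 377 = 987
F(17) = F(16) + F(15) = 987 + 610 = 1597
F(18) = F(17) + F(16) = 1597 + 987 = 2584
F(19) = F(18) + F(17) = 2584 + 1597 = 4181
F(20) = F(19) + F(18) = 4181 + 2584 = 6765
F(21) = F(20) + F(19) = 6765 + 4181 = 10946
F(22) = F(21) + F(20) = 10946 + 6765 = 17711
F(23) = F(22) + F(21) = 17711 + 10946 = 28657
F(24) = F(23) + F(22) = 28657 + 17711 = 46368
F(25) = F(24) + F(23) = 46368 + 28657 = 75025
F(26) = F(25) + F(24) = 75025 + 46368 = 121393

121393


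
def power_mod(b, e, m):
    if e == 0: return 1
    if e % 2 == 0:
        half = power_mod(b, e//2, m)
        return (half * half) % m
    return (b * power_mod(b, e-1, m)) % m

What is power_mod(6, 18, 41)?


power_mod(6, 18, 41): e is even, compute power_mod(6, 9, 41)
  power_mod(6, 9, 41): e is odd, compute power_mod(6, 8, 41)
    power_mod(6, 8, 41): e is even, compute power_mod(6, 4, 41)
      power_mod(6, 4, 41): e is even, compute power_mod(6, 2, 41)
        power_mod(6, 2, 41): e is even, compute power_mod(6, 1, 41)
          power_mod(6, 1, 41): e is odd, compute power_mod(6, 0, 41)
          power_mod(6, 0, 41) = 1
          (6 * 1) % 41 = 6
        half=6, (6*6) % 41 = 36
      half=36, (36*36) % 41 = 25
    half=25, (25*25) % 41 = 10
  (6 * 10) % 41 = 19
half=19, (19*19) % 41 = 33

33


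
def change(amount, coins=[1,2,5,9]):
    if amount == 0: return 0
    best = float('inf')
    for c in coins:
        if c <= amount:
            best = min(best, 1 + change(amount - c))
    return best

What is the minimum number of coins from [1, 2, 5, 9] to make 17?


Building up with DP:
change(0) = 0
change(1) = min(1+change(0)=1+0=1) = 1
change(2) = min(1+change(1)=1+1=2, 1+change(0)=1+0=1) = 1
change(3) = min(1+change(2)=1+1=2, 1+change(1)=1+1=2) = 2
change(4) = min(1+change(3)=1+2=3, 1+change(2)=1+1=2) = 2
change(5) = min(1+change(4)=1+2=3, 1+change(3)=1+2=3, 1+change(0)=1+0=1) = 1
change(6) = min(1+change(5)=1+1=2, 1+change(4)=1+2=3, 1+change(1)=1+1=2) = 2
change(7) = min(1+change(6)=1+2=3, 1+change(5)=1+1=2, 1+change(2)=1+1=2) = 2
change(8) = min(1+change(7)=1+2=3, 1+change(6)=1+2=3, 1+change(3)=1+2=3) = 3
change(9) = min(1+change(8)=1+3=4, 1+change(7)=1+2=3, 1+change(4)=1+2=3, 1+change(0)=1+0=1) = 1
change(10) = min(1+change(9)=1+1=2, 1+change(8)=1+3=4, 1+change(5)=1+1=2, 1+change(1)=1+1=2) = 2
change(11) = min(1+change(10)=1+2=3, 1+change(9)=1+1=2, 1+change(6)=1+2=3, 1+change(2)=1+1=2) = 2
change(12) = min(1+change(11)=1+2=3, 1+change(10)=1+2=3, 1+change(7)=1+2=3, 1+change(3)=1+2=3) = 3
change(13) = min(1+change(12)=1+3=4, 1+change(11)=1+2=3, 1+change(8)=1+3=4, 1+change(4)=1+2=3) = 3
change(14) = min(1+change(13)=1+3=4, 1+change(12)=1+3=4, 1+change(9)=1+1=2, 1+change(5)=1+1=2) = 2
change(15) = min(1+change(14)=1+2=3, 1+change(13)=1+3=4, 1+change(10)=1+2=3, 1+change(6)=1+2=3) = 3
change(16) = min(1+change(15)=1+3=4, 1+change(14)=1+2=3, 1+change(11)=1+2=3, 1+change(7)=1+2=3) = 3
change(17) = min(1+change(16)=1+3=4, 1+change(15)=1+3=4, 1+change(12)=1+3=4, 1+change(8)=1+3=4) = 4

4


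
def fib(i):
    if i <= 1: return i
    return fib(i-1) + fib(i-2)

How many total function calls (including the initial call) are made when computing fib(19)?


Let C(n) = total calls for fib(n)
C(0) = 1, C(1) = 1
C(2) = 1 + C(1) + C(0) = 1 + 1 + 1 = 3
C(3) = 1 + C(2) + C(1) = 1 + 3 + 1 = 5
C(4) = 1 + C(3) + C(2) = 1 + 5 + 3 = 9
C(5) = 1 + C(4) + C(3) = 1 + 9 + 5 = 15
C(6) = 1 + C(5) + C(4) = 1 + 15 + 9 = 25
C(7) = 1 + C(6) + C(5) = 1 + 25 + 15 = 41
C(8) = 1 + C(7) + C(6) = 1 + 41 + 25 = 67
C(9) = 1 + C(8) + C(7) = 1 + 67 + 41 = 109
C(10) = 1 + C(9) + C(8) = 1 + 109 + 67 = 177
C(11) = 1 + C(10) + C(9) = 1 + 177 + 109 = 287
C(12) = 1 + C(11) + C(10) = 1 + 287 + 177 = 465
C(13) = 1 + C(12) + C(11) = 1 + 465 + 287 = 753
C(14) = 1 + C(13) + C(12) = 1 + 753 + 465 = 1219
C(15) = 1 + C(14) + C(13) = 1 + 1219 + 753 = 1973
C(16) = 1 + C(15) + C(14) = 1 + 1973 + 1219 = 3193
C(17) = 1 + C(16) + C(15) = 1 + 3193 + 1973 = 5167
C(18) = 1 + C(17) + C(16) = 1 + 5167 + 3193 = 8361
C(19) = 1 + C(18) + C(17) = 1 + 8361 + 5167 = 13529

13529


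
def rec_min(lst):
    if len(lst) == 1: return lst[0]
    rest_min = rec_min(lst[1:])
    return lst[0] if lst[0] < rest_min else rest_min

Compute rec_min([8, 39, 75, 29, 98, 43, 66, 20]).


rec_min([8, 39, 75, 29, 98, 43, 66, 20]): compare 8 with rec_min([39, 75, 29, 98, 43, 66, 20])
rec_min([39, 75, 29, 98, 43, 66, 20]): compare 39 with rec_min([75, 29, 98, 43, 66, 20])
rec_min([75, 29, 98, 43, 66, 20]): compare 75 with rec_min([29, 98, 43, 66, 20])
rec_min([29, 98, 43, 66, 20]): compare 29 with rec_min([98, 43, 66, 20])
rec_min([98, 43, 66, 20]): compare 98 with rec_min([43, 66, 20])
rec_min([43, 66, 20]): compare 43 with rec_min([66, 20])
rec_min([66, 20]): compare 66 with rec_min([20])
rec_min([20]) = 20  (base case)
Compare 66 with 20 -> 20
Compare 43 with 20 -> 20
Compare 98 with 20 -> 20
Compare 29 with 20 -> 20
Compare 75 with 20 -> 20
Compare 39 with 20 -> 20
Compare 8 with 20 -> 8

8


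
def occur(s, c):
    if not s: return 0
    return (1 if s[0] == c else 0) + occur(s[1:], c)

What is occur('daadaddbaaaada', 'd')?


s[0]='d' == 'd' -> 1
s[0]='a' != 'd' -> 0
s[0]='a' != 'd' -> 0
s[0]='d' == 'd' -> 1
s[0]='a' != 'd' -> 0
s[0]='d' == 'd' -> 1
s[0]='d' == 'd' -> 1
s[0]='b' != 'd' -> 0
s[0]='a' != 'd' -> 0
s[0]='a' != 'd' -> 0
s[0]='a' != 'd' -> 0
s[0]='a' != 'd' -> 0
s[0]='d' == 'd' -> 1
s[0]='a' != 'd' -> 0
Sum: 1 + 0 + 0 + 1 + 0 + 1 + 1 + 0 + 0 + 0 + 0 + 0 + 1 + 0 = 5

5


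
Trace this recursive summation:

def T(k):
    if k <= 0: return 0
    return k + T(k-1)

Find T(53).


T(53)
= 53 + 52 + 51 + 50 + 49 + 48 + 47 + 46 + 45 + 44 + 43 + 42 + 41 + 40 + 39 + 38 + 37 + 36 + 35 + 34 + 33 + 32 + 31 + 30 + 29 + 28 + 27 + 26 + 25 + 24 + 23 + 22 + 21 + 20 + 19 + 18 + 17 + 16 + 15 + 14 + 13 + 12 + 11 + 10 + 9 + 8 + 7 + 6 + 5 + 4 + 3 + 2 + 1 + T(0)
= 53 + 52 + 51 + 50 + 49 + 48 + 47 + 46 + 45 + 44 + 43 + 42 + 41 + 40 + 39 + 38 + 37 + 36 + 35 + 34 + 33 + 32 + 31 + 30 + 29 + 28 + 27 + 26 + 25 + 24 + 23 + 22 + 21 + 20 + 19 + 18 + 17 + 16 + 15 + 14 + 13 + 12 + 11 + 10 + 9 + 8 + 7 + 6 + 5 + 4 + 3 + 2 + 1 + 0
= 1431

1431


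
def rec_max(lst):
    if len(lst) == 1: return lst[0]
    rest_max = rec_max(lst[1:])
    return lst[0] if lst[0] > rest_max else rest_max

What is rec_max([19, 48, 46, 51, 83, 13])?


rec_max([19, 48, 46, 51, 83, 13]): compare 19 with rec_max([48, 46, 51, 83, 13])
rec_max([48, 46, 51, 83, 13]): compare 48 with rec_max([46, 51, 83, 13])
rec_max([46, 51, 83, 13]): compare 46 with rec_max([51, 83, 13])
rec_max([51, 83, 13]): compare 51 with rec_max([83, 13])
rec_max([83, 13]): compare 83 with rec_max([13])
rec_max([13]) = 13  (base case)
Compare 83 with 13 -> 83
Compare 51 with 83 -> 83
Compare 46 with 83 -> 83
Compare 48 with 83 -> 83
Compare 19 with 83 -> 83

83


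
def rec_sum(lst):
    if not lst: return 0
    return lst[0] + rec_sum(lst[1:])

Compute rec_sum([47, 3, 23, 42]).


rec_sum([47, 3, 23, 42]) = 47 + rec_sum([3, 23, 42])
rec_sum([3, 23, 42]) = 3 + rec_sum([23, 42])
rec_sum([23, 42]) = 23 + rec_sum([42])
rec_sum([42]) = 42 + rec_sum([])
rec_sum([]) = 0  (base case)
Total: 47 + 3 + 23 + 42 + 0 = 115

115


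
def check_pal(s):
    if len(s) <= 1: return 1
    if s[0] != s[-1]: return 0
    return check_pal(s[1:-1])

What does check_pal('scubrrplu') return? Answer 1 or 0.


check_pal('scubrrplu'): s[0]='s' != s[-1]='u' -> return 0
Result: 0 (not a palindrome)

0


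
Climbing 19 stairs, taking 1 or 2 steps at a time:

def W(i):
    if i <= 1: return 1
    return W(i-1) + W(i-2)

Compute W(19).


Building up from base cases:
W(0) = 1
W(1) = 1
W(2) = W(1) + W(0) = 1 + 1 = 2
W(3) = W(2) + W(1) = 2 + 1 = 3
W(4) = W(3) + W(2) = 3 + 2 = 5
W(5) = W(4) + W(3) = 5 + 3 = 8
W(6) = W(5) + W(4) = 8 + 5 = 13
W(7) = W(6) + W(5) = 13 + 8 = 21
W(8) = W(7) + W(6) = 21 + 13 = 34
W(9) = W(8) + W(7) = 34 + 21 = 55
W(10) = W(9) + W(8) = 55 + 34 = 89
W(11) = W(10) + W(9) = 89 + 55 = 144
W(12) = W(11) + W(10) = 144 + 89 = 233
W(13) = W(12) + W(11) = 233 + 144 = 377
W(14) = W(13) + W(12) = 377 + 233 = 610
W(15) = W(14) + W(13) = 610 + 377 = 987
W(16) = W(15) + W(14) = 987 + 610 = 1597
W(17) = W(16) + W(15) = 1597 + 987 = 2584
W(18) = W(17) + W(16) = 2584 + 1597 = 4181
W(19) = W(18) + W(17) = 4181 + 2584 = 6765

6765


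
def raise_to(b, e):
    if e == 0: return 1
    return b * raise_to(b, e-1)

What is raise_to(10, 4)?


raise_to(10, 4)
= 10 * raise_to(10, 3)
= 10 * 10 * raise_to(10, 2)
= 10 * 10 * 10 * raise_to(10, 1)
= 10 * 10 * 10 * 10 * raise_to(10, 0)
= 10 * 10 * 10 * 10 * 1
= 10000

10000


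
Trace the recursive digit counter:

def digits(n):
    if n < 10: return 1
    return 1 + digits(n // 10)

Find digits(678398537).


digits(678398537) = 1 + digits(67839853)
digits(67839853) = 1 + digits(6783985)
digits(6783985) = 1 + digits(678398)
digits(678398) = 1 + digits(67839)
digits(67839) = 1 + digits(6783)
digits(6783) = 1 + digits(678)
digits(678) = 1 + digits(67)
digits(67) = 1 + digits(6)
digits(6) = 1  (base case: 6 < 10)
Unwinding: 1 + 1 + 1 + 1 + 1 + 1 + 1 + 1 + 1 = 9

9


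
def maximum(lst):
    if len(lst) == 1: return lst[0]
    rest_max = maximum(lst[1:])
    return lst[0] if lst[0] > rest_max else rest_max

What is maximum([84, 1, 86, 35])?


maximum([84, 1, 86, 35]): compare 84 with maximum([1, 86, 35])
maximum([1, 86, 35]): compare 1 with maximum([86, 35])
maximum([86, 35]): compare 86 with maximum([35])
maximum([35]) = 35  (base case)
Compare 86 with 35 -> 86
Compare 1 with 86 -> 86
Compare 84 with 86 -> 86

86


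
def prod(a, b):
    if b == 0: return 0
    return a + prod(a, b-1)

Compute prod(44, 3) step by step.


prod(44, 3) = 44 + prod(44, 2)
prod(44, 2) = 44 + prod(44, 1)
prod(44, 1) = 44 + prod(44, 0)
prod(44, 0) = 0  (base case)
Total: 44 + 44 + 44 + 0 = 132

132


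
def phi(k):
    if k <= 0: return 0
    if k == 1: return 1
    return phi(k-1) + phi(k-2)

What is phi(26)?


Computing phi(26) bottom-up:
phi(0) = 0
phi(1) = 1
phi(2) = phi(1) + phi(0) = 1 + 0 = 1
phi(3) = phi(2) + phi(1) = 1 + 1 = 2
phi(4) = phi(3) + phi(2) = 2 + 1 = 3
phi(5) = phi(4) + phi(3) = 3 + 2 = 5
phi(6) = phi(5) + phi(4) = 5 + 3 = 8
phi(7) = phi(6) + phi(5) = 8 + 5 = 13
phi(8) = phi(7) + phi(6) = 13 + 8 = 21
phi(9) = phi(8) + phi(7) = 21 + 13 = 34
phi(10) = phi(9) + phi(8) = 34 + 21 = 55
phi(11) = phi(10) + phi(9) = 55 + 34 = 89
phi(12) = phi(11) + phi(10) = 89 + 55 = 144
phi(13) = phi(12) + phi(11) = 144 + 89 = 233
phi(14) = phi(13) + phi(12) = 233 + 144 = 377
phi(15) = phi(14) + phi(13) = 377 + 233 = 610
phi(16) = phi(15) + phi(14) = 610 + 377 = 987
phi(17) = phi(16) + phi(15) = 987 + 610 = 1597
phi(18) = phi(17) + phi(16) = 1597 + 987 = 2584
phi(19) = phi(18) + phi(17) = 2584 + 1597 = 4181
phi(20) = phi(19) + phi(18) = 4181 + 2584 = 6765
phi(21) = phi(20) + phi(19) = 6765 + 4181 = 10946
phi(22) = phi(21) + phi(20) = 10946 + 6765 = 17711
phi(23) = phi(22) + phi(21) = 17711 + 10946 = 28657
phi(24) = phi(23) + phi(22) = 28657 + 17711 = 46368
phi(25) = phi(24) + phi(23) = 46368 + 28657 = 75025
phi(26) = phi(25) + phi(24) = 75025 + 46368 = 121393

121393


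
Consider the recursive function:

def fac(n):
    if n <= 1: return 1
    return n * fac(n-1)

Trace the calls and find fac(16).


fac(16)
= 16 * fac(15)
= 16 * 15 * fac(14)
= 16 * 15 * 14 * fac(13)
= 16 * 15 * 14 * 13 * fac(12)
= 16 * 15 * 14 * 13 * 12 * fac(11)
= 16 * 15 * 14 * 13 * 12 * 11 * fac(10)
= 16 * 15 * 14 * 13 * 12 * 11 * 10 * fac(9)
= 16 * 15 * 14 * 13 * 12 * 11 * 10 * 9 * fac(8)
= 16 * 15 * 14 * 13 * 12 * 11 * 10 * 9 * 8 * fac(7)
= 16 * 15 * 14 * 13 * 12 * 11 * 10 * 9 * 8 * 7 * fac(6)
= 16 * 15 * 14 * 13 * 12 * 11 * 10 * 9 * 8 * 7 * 6 * fac(5)
= 16 * 15 * 14 * 13 * 12 * 11 * 10 * 9 * 8 * 7 * 6 * 5 * fac(4)
= 16 * 15 * 14 * 13 * 12 * 11 * 10 * 9 * 8 * 7 * 6 * 5 * 4 * fac(3)
= 16 * 15 * 14 * 13 * 12 * 11 * 10 * 9 * 8 * 7 * 6 * 5 * 4 * 3 * fac(2)
= 16 * 15 * 14 * 13 * 12 * 11 * 10 * 9 * 8 * 7 * 6 * 5 * 4 * 3 * 2 * fac(1)
= 16 * 15 * 14 * 13 * 12 * 11 * 10 * 9 * 8 * 7 * 6 * 5 * 4 * 3 * 2 * 1
= 20922789888000

20922789888000


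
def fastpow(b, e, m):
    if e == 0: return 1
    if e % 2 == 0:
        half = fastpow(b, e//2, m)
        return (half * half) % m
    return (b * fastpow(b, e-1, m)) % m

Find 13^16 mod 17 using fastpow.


fastpow(13, 16, 17): e is even, compute fastpow(13, 8, 17)
  fastpow(13, 8, 17): e is even, compute fastpow(13, 4, 17)
    fastpow(13, 4, 17): e is even, compute fastpow(13, 2, 17)
      fastpow(13, 2, 17): e is even, compute fastpow(13, 1, 17)
        fastpow(13, 1, 17): e is odd, compute fastpow(13, 0, 17)
          fastpow(13, 0, 17) = 1
        (13 * 1) % 17 = 13
      half=13, (13*13) % 17 = 16
    half=16, (16*16) % 17 = 1
  half=1, (1*1) % 17 = 1
half=1, (1*1) % 17 = 1

1


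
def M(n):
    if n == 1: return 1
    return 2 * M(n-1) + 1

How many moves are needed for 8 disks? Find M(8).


M(8) = 2 * M(7) + 1
M(7) = 2 * M(6) + 1
M(6) = 2 * M(5) + 1
M(5) = 2 * M(4) + 1
M(4) = 2 * M(3) + 1
M(3) = 2 * M(2) + 1
M(2) = 2 * M(1) + 1
M(1) = 1  (base case)
M(2) = 2 * 1 + 1 = 3
M(3) = 2 * 3 + 1 = 7
M(4) = 2 * 7 + 1 = 15
M(5) = 2 * 15 + 1 = 31
M(6) = 2 * 31 + 1 = 63
M(7) = 2 * 63 + 1 = 127
M(8) = 2 * 127 + 1 = 255

255


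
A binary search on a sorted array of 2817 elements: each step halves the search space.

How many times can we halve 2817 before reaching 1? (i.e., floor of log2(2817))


2817 / 2 = 1408
1408 / 2 = 704
704 / 2 = 352
352 / 2 = 176
176 / 2 = 88
88 / 2 = 44
44 / 2 = 22
22 / 2 = 11
11 / 2 = 5
5 / 2 = 2
2 / 2 = 1
Reached 1 after 11 halvings

11


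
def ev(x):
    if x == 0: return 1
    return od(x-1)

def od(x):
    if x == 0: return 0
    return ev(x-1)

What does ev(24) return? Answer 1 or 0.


ev(24) = od(23)
od(23) = ev(22)
ev(22) = od(21)
od(21) = ev(20)
ev(20) = od(19)
od(19) = ev(18)
ev(18) = od(17)
od(17) = ev(16)
ev(16) = od(15)
od(15) = ev(14)
ev(14) = od(13)
od(13) = ev(12)
ev(12) = od(11)
od(11) = ev(10)
ev(10) = od(9)
od(9) = ev(8)
ev(8) = od(7)
od(7) = ev(6)
ev(6) = od(5)
od(5) = ev(4)
ev(4) = od(3)
od(3) = ev(2)
ev(2) = od(1)
od(1) = ev(0)
ev(0) = 1  (base case)
Result: 1

1


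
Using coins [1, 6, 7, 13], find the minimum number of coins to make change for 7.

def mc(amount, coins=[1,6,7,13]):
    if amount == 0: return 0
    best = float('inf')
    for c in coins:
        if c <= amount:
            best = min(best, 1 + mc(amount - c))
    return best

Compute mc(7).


Building up with DP:
mc(0) = 0
mc(1) = min(1+mc(0)=1+0=1) = 1
mc(2) = min(1+mc(1)=1+1=2) = 2
mc(3) = min(1+mc(2)=1+2=3) = 3
mc(4) = min(1+mc(3)=1+3=4) = 4
mc(5) = min(1+mc(4)=1+4=5) = 5
mc(6) = min(1+mc(5)=1+5=6, 1+mc(0)=1+0=1) = 1
mc(7) = min(1+mc(6)=1+1=2, 1+mc(1)=1+1=2, 1+mc(0)=1+0=1) = 1

1


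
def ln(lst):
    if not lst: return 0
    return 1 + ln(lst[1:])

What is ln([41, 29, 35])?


ln([41, 29, 35]) = 1 + ln([29, 35])
ln([29, 35]) = 1 + ln([35])
ln([35]) = 1 + ln([])
ln([]) = 0  (base case)
Unwinding: 1 + 1 + 1 + 0 = 3

3


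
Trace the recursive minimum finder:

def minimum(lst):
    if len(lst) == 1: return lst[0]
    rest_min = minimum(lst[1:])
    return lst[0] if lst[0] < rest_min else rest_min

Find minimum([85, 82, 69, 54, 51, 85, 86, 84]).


minimum([85, 82, 69, 54, 51, 85, 86, 84]): compare 85 with minimum([82, 69, 54, 51, 85, 86, 84])
minimum([82, 69, 54, 51, 85, 86, 84]): compare 82 with minimum([69, 54, 51, 85, 86, 84])
minimum([69, 54, 51, 85, 86, 84]): compare 69 with minimum([54, 51, 85, 86, 84])
minimum([54, 51, 85, 86, 84]): compare 54 with minimum([51, 85, 86, 84])
minimum([51, 85, 86, 84]): compare 51 with minimum([85, 86, 84])
minimum([85, 86, 84]): compare 85 with minimum([86, 84])
minimum([86, 84]): compare 86 with minimum([84])
minimum([84]) = 84  (base case)
Compare 86 with 84 -> 84
Compare 85 with 84 -> 84
Compare 51 with 84 -> 51
Compare 54 with 51 -> 51
Compare 69 with 51 -> 51
Compare 82 with 51 -> 51
Compare 85 with 51 -> 51

51


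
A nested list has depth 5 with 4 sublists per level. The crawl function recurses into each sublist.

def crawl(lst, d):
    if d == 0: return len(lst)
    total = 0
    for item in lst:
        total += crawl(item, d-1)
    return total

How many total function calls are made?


At depth 0 (root): 1 call
At depth 1: each of 1 parents calls crawl on 4 children = 4 calls
At depth 2: each of 4 parents calls crawl on 4 children = 16 calls
At depth 3: each of 16 parents calls crawl on 4 children = 64 calls
At depth 4: each of 64 parents calls crawl on 4 children = 256 calls
At depth 5: each of 256 parents calls crawl on 4 children = 1024 calls
Total: 1 + 4 + 16 + 64 + 256 + 1024 = 1365

1365


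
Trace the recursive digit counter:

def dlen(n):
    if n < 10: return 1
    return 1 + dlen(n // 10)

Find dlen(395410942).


dlen(395410942) = 1 + dlen(39541094)
dlen(39541094) = 1 + dlen(3954109)
dlen(3954109) = 1 + dlen(395410)
dlen(395410) = 1 + dlen(39541)
dlen(39541) = 1 + dlen(3954)
dlen(3954) = 1 + dlen(395)
dlen(395) = 1 + dlen(39)
dlen(39) = 1 + dlen(3)
dlen(3) = 1  (base case: 3 < 10)
Unwinding: 1 + 1 + 1 + 1 + 1 + 1 + 1 + 1 + 1 = 9

9


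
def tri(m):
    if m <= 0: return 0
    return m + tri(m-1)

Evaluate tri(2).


tri(2)
= 2 + 1 + tri(0)
= 2 + 1 + 0
= 3

3


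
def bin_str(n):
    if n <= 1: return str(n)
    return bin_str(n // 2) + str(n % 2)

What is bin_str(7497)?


bin_str(7497) = bin_str(3748) + '1'
bin_str(3748) = bin_str(1874) + '0'
bin_str(1874) = bin_str(937) + '0'
bin_str(937) = bin_str(468) + '1'
bin_str(468) = bin_str(234) + '0'
bin_str(234) = bin_str(117) + '0'
bin_str(117) = bin_str(58) + '1'
bin_str(58) = bin_str(29) + '0'
bin_str(29) = bin_str(14) + '1'
bin_str(14) = bin_str(7) + '0'
bin_str(7) = bin_str(3) + '1'
bin_str(3) = bin_str(1) + '1'
bin_str(1) = '1'  (base case)
Concatenating: '1' + '1' + '1' + '0' + '1' + '0' + '1' + '0' + '0' + '1' + '0' + '0' + '1' = '1110101001001'

1110101001001


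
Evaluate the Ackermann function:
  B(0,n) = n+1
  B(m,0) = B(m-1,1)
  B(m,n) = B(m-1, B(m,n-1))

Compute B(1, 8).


B(1, 8) = B(0, B(1, 7))
  B(1, 7) = B(0, B(1, 6))
    B(1, 6) = B(0, B(1, 5))
      B(1, 5) = B(0, B(1, 4))
        B(1, 4) = B(0, B(1, 3))
          B(1, 3) = B(0, B(1, 2))
          B(1, 2) = B(0, B(1, 1))
          B(1, 1) = B(0, B(1, 0))
          B(1, 0) = B(0, 1)
          B(0, 1) = 2
            = B(0, 2)
          B(0, 2) = 3
            = B(0, 3)
          B(0, 3) = 4
            = B(0, 4)
          B(0, 4) = 5
          = B(0, 5)
          B(0, 5) = 6
        = B(0, 6)
        B(0, 6) = 7
      = B(0, 7)
      B(0, 7) = 8
    = B(0, 8)
    B(0, 8) = 9
  = B(0, 9)
... (trace truncated)
Result: B(1, 8) = 10

10


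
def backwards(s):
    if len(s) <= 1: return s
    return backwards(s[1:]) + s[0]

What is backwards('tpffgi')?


backwards('tpffgi') = backwards('pffgi') + 't'
backwards('pffgi') = backwards('ffgi') + 'p'
backwards('ffgi') = backwards('fgi') + 'f'
backwards('fgi') = backwards('gi') + 'f'
backwards('gi') = backwards('i') + 'g'
backwards('i') = 'i'  (base case)
Concatenating: 'i' + 'g' + 'f' + 'f' + 'p' + 't' = 'igffpt'

igffpt
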